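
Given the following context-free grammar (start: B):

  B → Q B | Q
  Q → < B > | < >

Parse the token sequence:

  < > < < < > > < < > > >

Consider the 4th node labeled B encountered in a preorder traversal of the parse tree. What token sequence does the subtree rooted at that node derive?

[B [Q < >] [B [Q < [B [Q < [B [Q < >]] >] [B [Q < [B [Q < >]] >]]] >]]]

< >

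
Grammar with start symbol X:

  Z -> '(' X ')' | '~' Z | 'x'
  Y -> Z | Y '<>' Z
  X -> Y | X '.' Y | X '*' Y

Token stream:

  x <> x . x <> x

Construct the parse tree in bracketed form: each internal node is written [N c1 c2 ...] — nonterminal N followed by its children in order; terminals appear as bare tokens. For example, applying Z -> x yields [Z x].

[X [X [Y [Y [Z x]] <> [Z x]]] . [Y [Y [Z x]] <> [Z x]]]

X
X . Y
Y . Y
Y <> Z . Y
Z <> Z . Y
x <> Z . Y
x <> x . Y
x <> x . Y <> Z
x <> x . Z <> Z
x <> x . x <> Z
x <> x . x <> x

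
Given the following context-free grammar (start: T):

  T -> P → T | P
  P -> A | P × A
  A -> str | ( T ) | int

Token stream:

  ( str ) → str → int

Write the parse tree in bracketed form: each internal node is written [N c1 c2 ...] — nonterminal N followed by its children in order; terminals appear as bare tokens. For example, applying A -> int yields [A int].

[T [P [A ( [T [P [A str]]] )]] → [T [P [A str]] → [T [P [A int]]]]]

T
P → T
A → T
( T ) → T
( P ) → T
( A ) → T
( str ) → T
( str ) → P → T
( str ) → A → T
( str ) → str → T
( str ) → str → P
( str ) → str → A
( str ) → str → int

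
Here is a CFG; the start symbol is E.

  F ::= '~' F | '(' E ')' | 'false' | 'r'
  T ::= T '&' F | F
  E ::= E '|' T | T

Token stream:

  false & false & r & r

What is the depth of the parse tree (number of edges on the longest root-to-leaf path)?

6

[E [T [T [T [T [F false]] & [F false]] & [F r]] & [F r]]]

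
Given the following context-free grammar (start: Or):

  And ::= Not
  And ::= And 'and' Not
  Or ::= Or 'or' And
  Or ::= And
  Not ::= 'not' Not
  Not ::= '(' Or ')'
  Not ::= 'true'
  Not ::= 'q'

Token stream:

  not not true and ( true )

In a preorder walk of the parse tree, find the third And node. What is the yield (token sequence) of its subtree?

[Or [And [And [Not not [Not not [Not true]]]] and [Not ( [Or [And [Not true]]] )]]]

true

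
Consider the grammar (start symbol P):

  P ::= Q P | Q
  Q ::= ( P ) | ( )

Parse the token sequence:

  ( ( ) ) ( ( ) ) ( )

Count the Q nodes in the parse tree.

5

[P [Q ( [P [Q ( )]] )] [P [Q ( [P [Q ( )]] )] [P [Q ( )]]]]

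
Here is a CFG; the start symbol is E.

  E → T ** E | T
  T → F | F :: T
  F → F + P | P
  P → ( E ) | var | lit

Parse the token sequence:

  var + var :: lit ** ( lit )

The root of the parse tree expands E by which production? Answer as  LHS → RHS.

E → T ** E

[E [T [F [F [P var]] + [P var]] :: [T [F [P lit]]]] ** [E [T [F [P ( [E [T [F [P lit]]]] )]]]]]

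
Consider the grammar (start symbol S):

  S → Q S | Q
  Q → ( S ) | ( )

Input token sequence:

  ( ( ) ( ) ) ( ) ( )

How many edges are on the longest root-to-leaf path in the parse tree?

[S [Q ( [S [Q ( )] [S [Q ( )]]] )] [S [Q ( )] [S [Q ( )]]]]

5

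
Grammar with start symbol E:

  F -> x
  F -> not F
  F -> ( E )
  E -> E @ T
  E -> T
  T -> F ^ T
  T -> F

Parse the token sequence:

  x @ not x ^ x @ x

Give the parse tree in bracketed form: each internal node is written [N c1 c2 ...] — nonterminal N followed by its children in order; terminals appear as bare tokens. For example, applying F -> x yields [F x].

E
E @ T
E @ T @ T
T @ T @ T
F @ T @ T
x @ T @ T
x @ F ^ T @ T
x @ not F ^ T @ T
x @ not x ^ T @ T
x @ not x ^ F @ T
x @ not x ^ x @ T
x @ not x ^ x @ F
x @ not x ^ x @ x

[E [E [E [T [F x]]] @ [T [F not [F x]] ^ [T [F x]]]] @ [T [F x]]]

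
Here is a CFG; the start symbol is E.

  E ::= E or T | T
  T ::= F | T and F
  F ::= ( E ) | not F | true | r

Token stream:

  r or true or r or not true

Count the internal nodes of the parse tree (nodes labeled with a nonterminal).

13

[E [E [E [E [T [F r]]] or [T [F true]]] or [T [F r]]] or [T [F not [F true]]]]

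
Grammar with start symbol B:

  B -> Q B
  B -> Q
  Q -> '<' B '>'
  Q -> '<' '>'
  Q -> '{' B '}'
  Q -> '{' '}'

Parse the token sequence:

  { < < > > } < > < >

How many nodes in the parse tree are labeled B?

5

[B [Q { [B [Q < [B [Q < >]] >]] }] [B [Q < >] [B [Q < >]]]]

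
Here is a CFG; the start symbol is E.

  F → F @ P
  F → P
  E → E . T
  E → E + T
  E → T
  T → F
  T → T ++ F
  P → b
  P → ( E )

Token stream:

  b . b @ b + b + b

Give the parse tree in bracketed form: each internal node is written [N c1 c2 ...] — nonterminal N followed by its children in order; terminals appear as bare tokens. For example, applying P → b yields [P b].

E
E + T
E + T + T
E . T + T + T
T . T + T + T
F . T + T + T
P . T + T + T
b . T + T + T
b . F + T + T
b . F @ P + T + T
b . P @ P + T + T
b . b @ P + T + T
b . b @ b + T + T
b . b @ b + F + T
b . b @ b + P + T
b . b @ b + b + T
b . b @ b + b + F
b . b @ b + b + P
b . b @ b + b + b

[E [E [E [E [T [F [P b]]]] . [T [F [F [P b]] @ [P b]]]] + [T [F [P b]]]] + [T [F [P b]]]]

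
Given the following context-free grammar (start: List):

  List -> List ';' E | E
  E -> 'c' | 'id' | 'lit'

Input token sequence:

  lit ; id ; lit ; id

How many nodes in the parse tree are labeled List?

4

[List [List [List [List [E lit]] ; [E id]] ; [E lit]] ; [E id]]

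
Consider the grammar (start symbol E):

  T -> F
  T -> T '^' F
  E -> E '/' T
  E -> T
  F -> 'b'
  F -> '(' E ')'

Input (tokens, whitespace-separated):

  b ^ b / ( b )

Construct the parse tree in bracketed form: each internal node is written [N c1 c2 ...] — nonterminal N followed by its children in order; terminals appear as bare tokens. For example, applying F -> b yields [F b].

E
E / T
T / T
T ^ F / T
F ^ F / T
b ^ F / T
b ^ b / T
b ^ b / F
b ^ b / ( E )
b ^ b / ( T )
b ^ b / ( F )
b ^ b / ( b )

[E [E [T [T [F b]] ^ [F b]]] / [T [F ( [E [T [F b]]] )]]]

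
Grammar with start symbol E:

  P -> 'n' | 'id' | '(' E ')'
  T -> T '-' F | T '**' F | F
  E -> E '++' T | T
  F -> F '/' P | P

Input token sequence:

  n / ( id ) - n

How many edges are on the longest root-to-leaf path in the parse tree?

9

[E [T [T [F [F [P n]] / [P ( [E [T [F [P id]]]] )]]] - [F [P n]]]]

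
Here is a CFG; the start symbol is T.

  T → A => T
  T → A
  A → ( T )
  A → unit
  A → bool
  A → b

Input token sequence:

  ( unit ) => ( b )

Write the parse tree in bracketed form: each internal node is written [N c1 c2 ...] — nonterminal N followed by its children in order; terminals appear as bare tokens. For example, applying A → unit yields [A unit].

[T [A ( [T [A unit]] )] => [T [A ( [T [A b]] )]]]

T
A => T
( T ) => T
( A ) => T
( unit ) => T
( unit ) => A
( unit ) => ( T )
( unit ) => ( A )
( unit ) => ( b )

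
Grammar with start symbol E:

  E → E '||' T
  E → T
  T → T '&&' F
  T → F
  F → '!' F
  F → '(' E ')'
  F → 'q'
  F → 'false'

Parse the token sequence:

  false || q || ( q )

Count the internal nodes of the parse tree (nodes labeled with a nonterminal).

[E [E [E [T [F false]]] || [T [F q]]] || [T [F ( [E [T [F q]]] )]]]

12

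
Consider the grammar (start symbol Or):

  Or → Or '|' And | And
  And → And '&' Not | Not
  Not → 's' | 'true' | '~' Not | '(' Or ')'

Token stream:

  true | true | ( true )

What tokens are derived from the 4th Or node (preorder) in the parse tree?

true

[Or [Or [Or [And [Not true]]] | [And [Not true]]] | [And [Not ( [Or [And [Not true]]] )]]]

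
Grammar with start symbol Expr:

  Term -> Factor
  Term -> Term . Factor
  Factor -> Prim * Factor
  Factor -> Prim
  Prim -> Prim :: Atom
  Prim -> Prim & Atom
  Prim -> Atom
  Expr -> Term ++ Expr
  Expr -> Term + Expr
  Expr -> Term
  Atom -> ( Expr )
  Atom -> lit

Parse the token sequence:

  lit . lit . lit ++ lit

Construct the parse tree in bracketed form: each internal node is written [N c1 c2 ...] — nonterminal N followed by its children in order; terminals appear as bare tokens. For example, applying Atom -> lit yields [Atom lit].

[Expr [Term [Term [Term [Factor [Prim [Atom lit]]]] . [Factor [Prim [Atom lit]]]] . [Factor [Prim [Atom lit]]]] ++ [Expr [Term [Factor [Prim [Atom lit]]]]]]

Expr
Term ++ Expr
Term . Factor ++ Expr
Term . Factor . Factor ++ Expr
Factor . Factor . Factor ++ Expr
Prim . Factor . Factor ++ Expr
Atom . Factor . Factor ++ Expr
lit . Factor . Factor ++ Expr
lit . Prim . Factor ++ Expr
lit . Atom . Factor ++ Expr
lit . lit . Factor ++ Expr
lit . lit . Prim ++ Expr
lit . lit . Atom ++ Expr
lit . lit . lit ++ Expr
lit . lit . lit ++ Term
lit . lit . lit ++ Factor
lit . lit . lit ++ Prim
lit . lit . lit ++ Atom
lit . lit . lit ++ lit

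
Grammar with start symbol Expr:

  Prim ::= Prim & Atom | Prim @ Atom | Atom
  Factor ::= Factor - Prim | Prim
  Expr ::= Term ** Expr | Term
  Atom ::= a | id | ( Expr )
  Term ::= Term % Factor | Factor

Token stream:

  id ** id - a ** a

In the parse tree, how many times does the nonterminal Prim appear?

4

[Expr [Term [Factor [Prim [Atom id]]]] ** [Expr [Term [Factor [Factor [Prim [Atom id]]] - [Prim [Atom a]]]] ** [Expr [Term [Factor [Prim [Atom a]]]]]]]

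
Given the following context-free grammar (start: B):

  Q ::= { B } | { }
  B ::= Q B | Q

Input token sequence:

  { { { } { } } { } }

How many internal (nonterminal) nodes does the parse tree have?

[B [Q { [B [Q { [B [Q { }] [B [Q { }]]] }] [B [Q { }]]] }]]

10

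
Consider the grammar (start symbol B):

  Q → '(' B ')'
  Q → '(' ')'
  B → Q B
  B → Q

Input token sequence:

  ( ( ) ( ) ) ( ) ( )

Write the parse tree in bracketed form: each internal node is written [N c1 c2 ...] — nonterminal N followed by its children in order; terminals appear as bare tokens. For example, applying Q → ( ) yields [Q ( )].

[B [Q ( [B [Q ( )] [B [Q ( )]]] )] [B [Q ( )] [B [Q ( )]]]]

B
Q B
( B ) B
( Q B ) B
( ( ) B ) B
( ( ) Q ) B
( ( ) ( ) ) B
( ( ) ( ) ) Q B
( ( ) ( ) ) ( ) B
( ( ) ( ) ) ( ) Q
( ( ) ( ) ) ( ) ( )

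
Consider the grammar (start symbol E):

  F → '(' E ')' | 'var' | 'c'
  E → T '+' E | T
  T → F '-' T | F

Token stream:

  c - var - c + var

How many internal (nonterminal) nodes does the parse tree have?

[E [T [F c] - [T [F var] - [T [F c]]]] + [E [T [F var]]]]

10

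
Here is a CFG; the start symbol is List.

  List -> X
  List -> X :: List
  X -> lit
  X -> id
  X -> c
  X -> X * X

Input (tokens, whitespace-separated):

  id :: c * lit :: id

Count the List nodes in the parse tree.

3

[List [X id] :: [List [X [X c] * [X lit]] :: [List [X id]]]]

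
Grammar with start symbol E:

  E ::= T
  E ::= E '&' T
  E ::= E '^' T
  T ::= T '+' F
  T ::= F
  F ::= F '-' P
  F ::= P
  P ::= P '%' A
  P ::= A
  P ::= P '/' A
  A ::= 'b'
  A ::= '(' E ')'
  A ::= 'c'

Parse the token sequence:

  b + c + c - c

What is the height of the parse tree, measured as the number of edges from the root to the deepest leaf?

[E [T [T [T [F [P [A b]]]] + [F [P [A c]]]] + [F [F [P [A c]]] - [P [A c]]]]]

7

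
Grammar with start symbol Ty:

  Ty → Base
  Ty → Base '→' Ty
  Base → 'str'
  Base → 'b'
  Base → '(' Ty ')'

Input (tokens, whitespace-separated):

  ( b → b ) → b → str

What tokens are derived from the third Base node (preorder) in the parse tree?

[Ty [Base ( [Ty [Base b] → [Ty [Base b]]] )] → [Ty [Base b] → [Ty [Base str]]]]

b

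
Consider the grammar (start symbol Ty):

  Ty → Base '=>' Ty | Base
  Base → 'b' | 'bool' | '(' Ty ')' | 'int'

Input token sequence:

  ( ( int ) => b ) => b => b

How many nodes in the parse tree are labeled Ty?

[Ty [Base ( [Ty [Base ( [Ty [Base int]] )] => [Ty [Base b]]] )] => [Ty [Base b] => [Ty [Base b]]]]

6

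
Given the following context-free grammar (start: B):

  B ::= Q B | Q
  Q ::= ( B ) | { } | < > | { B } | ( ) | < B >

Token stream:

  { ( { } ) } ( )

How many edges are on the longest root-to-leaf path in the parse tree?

[B [Q { [B [Q ( [B [Q { }]] )]] }] [B [Q ( )]]]

6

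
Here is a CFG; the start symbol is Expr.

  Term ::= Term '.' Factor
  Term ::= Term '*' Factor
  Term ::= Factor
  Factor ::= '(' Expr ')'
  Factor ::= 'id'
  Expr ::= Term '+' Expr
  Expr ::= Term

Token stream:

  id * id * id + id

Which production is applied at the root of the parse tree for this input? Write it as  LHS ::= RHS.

Expr ::= Term '+' Expr

[Expr [Term [Term [Term [Factor id]] * [Factor id]] * [Factor id]] + [Expr [Term [Factor id]]]]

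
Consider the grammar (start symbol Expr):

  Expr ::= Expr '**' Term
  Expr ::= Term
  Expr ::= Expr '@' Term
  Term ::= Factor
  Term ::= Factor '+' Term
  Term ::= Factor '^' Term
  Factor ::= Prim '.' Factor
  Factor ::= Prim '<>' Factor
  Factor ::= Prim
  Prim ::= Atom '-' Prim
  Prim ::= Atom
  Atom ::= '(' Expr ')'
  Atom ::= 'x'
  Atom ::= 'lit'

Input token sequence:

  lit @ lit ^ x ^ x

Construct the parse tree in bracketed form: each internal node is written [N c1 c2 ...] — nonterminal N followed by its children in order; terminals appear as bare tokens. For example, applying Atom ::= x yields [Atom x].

[Expr [Expr [Term [Factor [Prim [Atom lit]]]]] @ [Term [Factor [Prim [Atom lit]]] ^ [Term [Factor [Prim [Atom x]]] ^ [Term [Factor [Prim [Atom x]]]]]]]

Expr
Expr @ Term
Term @ Term
Factor @ Term
Prim @ Term
Atom @ Term
lit @ Term
lit @ Factor ^ Term
lit @ Prim ^ Term
lit @ Atom ^ Term
lit @ lit ^ Term
lit @ lit ^ Factor ^ Term
lit @ lit ^ Prim ^ Term
lit @ lit ^ Atom ^ Term
lit @ lit ^ x ^ Term
lit @ lit ^ x ^ Factor
lit @ lit ^ x ^ Prim
lit @ lit ^ x ^ Atom
lit @ lit ^ x ^ x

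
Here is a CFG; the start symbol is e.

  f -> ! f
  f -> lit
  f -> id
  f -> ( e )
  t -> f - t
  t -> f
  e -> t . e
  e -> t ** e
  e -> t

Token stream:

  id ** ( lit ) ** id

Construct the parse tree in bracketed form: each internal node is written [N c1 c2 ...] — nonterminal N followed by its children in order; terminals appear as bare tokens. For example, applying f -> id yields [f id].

e
t ** e
f ** e
id ** e
id ** t ** e
id ** f ** e
id ** ( e ) ** e
id ** ( t ) ** e
id ** ( f ) ** e
id ** ( lit ) ** e
id ** ( lit ) ** t
id ** ( lit ) ** f
id ** ( lit ) ** id

[e [t [f id]] ** [e [t [f ( [e [t [f lit]]] )]] ** [e [t [f id]]]]]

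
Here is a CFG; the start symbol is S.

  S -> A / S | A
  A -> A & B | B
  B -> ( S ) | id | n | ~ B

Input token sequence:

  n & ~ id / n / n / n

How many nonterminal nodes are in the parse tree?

15

[S [A [A [B n]] & [B ~ [B id]]] / [S [A [B n]] / [S [A [B n]] / [S [A [B n]]]]]]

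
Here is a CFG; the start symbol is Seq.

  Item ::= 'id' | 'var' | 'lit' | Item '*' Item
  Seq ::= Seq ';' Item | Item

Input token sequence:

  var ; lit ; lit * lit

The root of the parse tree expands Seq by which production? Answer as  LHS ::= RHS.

Seq ::= Seq ';' Item

[Seq [Seq [Seq [Item var]] ; [Item lit]] ; [Item [Item lit] * [Item lit]]]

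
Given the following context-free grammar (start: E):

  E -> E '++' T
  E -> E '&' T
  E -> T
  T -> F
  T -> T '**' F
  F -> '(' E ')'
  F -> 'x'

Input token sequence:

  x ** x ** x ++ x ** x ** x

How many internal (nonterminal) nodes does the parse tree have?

[E [E [T [T [T [F x]] ** [F x]] ** [F x]]] ++ [T [T [T [F x]] ** [F x]] ** [F x]]]

14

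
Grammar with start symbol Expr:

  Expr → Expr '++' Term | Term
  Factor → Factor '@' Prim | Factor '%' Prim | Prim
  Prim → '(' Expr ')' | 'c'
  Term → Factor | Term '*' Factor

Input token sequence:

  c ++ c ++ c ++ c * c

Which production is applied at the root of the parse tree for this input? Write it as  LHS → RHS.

Expr → Expr '++' Term

[Expr [Expr [Expr [Expr [Term [Factor [Prim c]]]] ++ [Term [Factor [Prim c]]]] ++ [Term [Factor [Prim c]]]] ++ [Term [Term [Factor [Prim c]]] * [Factor [Prim c]]]]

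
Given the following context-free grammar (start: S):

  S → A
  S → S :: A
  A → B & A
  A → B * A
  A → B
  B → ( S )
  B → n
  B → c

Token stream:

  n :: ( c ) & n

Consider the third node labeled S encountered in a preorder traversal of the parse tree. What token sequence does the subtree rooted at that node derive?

[S [S [A [B n]]] :: [A [B ( [S [A [B c]]] )] & [A [B n]]]]

c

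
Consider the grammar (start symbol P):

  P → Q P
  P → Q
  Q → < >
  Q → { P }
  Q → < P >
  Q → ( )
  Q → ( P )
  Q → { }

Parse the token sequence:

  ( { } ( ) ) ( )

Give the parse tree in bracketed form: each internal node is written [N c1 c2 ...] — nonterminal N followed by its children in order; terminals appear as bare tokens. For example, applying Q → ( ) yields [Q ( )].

[P [Q ( [P [Q { }] [P [Q ( )]]] )] [P [Q ( )]]]

P
Q P
( P ) P
( Q P ) P
( { } P ) P
( { } Q ) P
( { } ( ) ) P
( { } ( ) ) Q
( { } ( ) ) ( )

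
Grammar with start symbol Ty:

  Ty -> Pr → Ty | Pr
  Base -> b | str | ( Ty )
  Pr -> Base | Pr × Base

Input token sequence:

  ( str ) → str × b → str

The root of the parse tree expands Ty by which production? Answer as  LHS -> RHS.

Ty -> Pr → Ty

[Ty [Pr [Base ( [Ty [Pr [Base str]]] )]] → [Ty [Pr [Pr [Base str]] × [Base b]] → [Ty [Pr [Base str]]]]]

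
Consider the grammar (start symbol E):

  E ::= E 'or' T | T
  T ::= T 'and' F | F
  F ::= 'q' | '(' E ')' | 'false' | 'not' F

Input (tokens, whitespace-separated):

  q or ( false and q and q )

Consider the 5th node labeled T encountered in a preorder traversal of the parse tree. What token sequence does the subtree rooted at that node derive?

[E [E [T [F q]]] or [T [F ( [E [T [T [T [F false]] and [F q]] and [F q]]] )]]]

false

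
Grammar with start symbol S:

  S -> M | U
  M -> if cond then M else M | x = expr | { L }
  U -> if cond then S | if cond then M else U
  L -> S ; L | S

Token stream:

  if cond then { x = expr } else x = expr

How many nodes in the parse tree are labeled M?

[S [M if cond then [M { [L [S [M x = expr]]] }] else [M x = expr]]]

4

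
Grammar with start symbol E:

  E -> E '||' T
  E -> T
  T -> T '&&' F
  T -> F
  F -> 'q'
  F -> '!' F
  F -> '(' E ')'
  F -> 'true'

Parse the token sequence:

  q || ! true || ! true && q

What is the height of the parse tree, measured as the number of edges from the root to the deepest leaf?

5

[E [E [E [T [F q]]] || [T [F ! [F true]]]] || [T [T [F ! [F true]]] && [F q]]]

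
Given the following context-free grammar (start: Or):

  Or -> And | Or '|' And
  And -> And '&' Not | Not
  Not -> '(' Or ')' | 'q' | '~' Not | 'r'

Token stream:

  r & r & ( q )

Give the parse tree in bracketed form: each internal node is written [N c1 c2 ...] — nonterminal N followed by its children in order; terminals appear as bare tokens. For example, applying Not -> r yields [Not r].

Or
And
And & Not
And & Not & Not
Not & Not & Not
r & Not & Not
r & r & Not
r & r & ( Or )
r & r & ( And )
r & r & ( Not )
r & r & ( q )

[Or [And [And [And [Not r]] & [Not r]] & [Not ( [Or [And [Not q]]] )]]]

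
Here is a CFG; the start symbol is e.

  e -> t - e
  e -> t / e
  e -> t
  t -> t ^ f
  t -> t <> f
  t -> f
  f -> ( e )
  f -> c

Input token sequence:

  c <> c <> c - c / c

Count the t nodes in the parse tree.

[e [t [t [t [f c]] <> [f c]] <> [f c]] - [e [t [f c]] / [e [t [f c]]]]]

5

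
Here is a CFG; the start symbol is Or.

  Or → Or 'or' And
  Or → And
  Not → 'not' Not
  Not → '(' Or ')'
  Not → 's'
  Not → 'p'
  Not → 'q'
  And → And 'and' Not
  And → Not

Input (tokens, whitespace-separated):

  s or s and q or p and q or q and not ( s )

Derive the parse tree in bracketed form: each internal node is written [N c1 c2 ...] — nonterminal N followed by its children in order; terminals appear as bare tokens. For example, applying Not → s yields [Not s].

[Or [Or [Or [Or [And [Not s]]] or [And [And [Not s]] and [Not q]]] or [And [And [Not p]] and [Not q]]] or [And [And [Not q]] and [Not not [Not ( [Or [And [Not s]]] )]]]]

Or
Or or And
Or or And or And
Or or And or And or And
And or And or And or And
Not or And or And or And
s or And or And or And
s or And and Not or And or And
s or Not and Not or And or And
s or s and Not or And or And
s or s and q or And or And
s or s and q or And and Not or And
s or s and q or Not and Not or And
s or s and q or p and Not or And
s or s and q or p and q or And
s or s and q or p and q or And and Not
s or s and q or p and q or Not and Not
s or s and q or p and q or q and Not
s or s and q or p and q or q and not Not
s or s and q or p and q or q and not ( Or )
s or s and q or p and q or q and not ( And )
s or s and q or p and q or q and not ( Not )
s or s and q or p and q or q and not ( s )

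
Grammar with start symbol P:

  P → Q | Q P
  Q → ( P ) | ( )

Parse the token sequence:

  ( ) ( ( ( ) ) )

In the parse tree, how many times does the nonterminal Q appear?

[P [Q ( )] [P [Q ( [P [Q ( [P [Q ( )]] )]] )]]]

4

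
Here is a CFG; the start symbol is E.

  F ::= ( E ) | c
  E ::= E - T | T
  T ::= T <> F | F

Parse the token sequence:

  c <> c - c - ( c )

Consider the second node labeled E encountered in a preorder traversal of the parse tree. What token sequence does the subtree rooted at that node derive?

c <> c - c

[E [E [E [T [T [F c]] <> [F c]]] - [T [F c]]] - [T [F ( [E [T [F c]]] )]]]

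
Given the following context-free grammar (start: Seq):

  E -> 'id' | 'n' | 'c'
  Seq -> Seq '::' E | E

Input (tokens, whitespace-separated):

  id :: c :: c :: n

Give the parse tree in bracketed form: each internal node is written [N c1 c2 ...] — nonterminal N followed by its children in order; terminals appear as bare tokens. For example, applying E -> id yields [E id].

[Seq [Seq [Seq [Seq [E id]] :: [E c]] :: [E c]] :: [E n]]

Seq
Seq :: E
Seq :: E :: E
Seq :: E :: E :: E
E :: E :: E :: E
id :: E :: E :: E
id :: c :: E :: E
id :: c :: c :: E
id :: c :: c :: n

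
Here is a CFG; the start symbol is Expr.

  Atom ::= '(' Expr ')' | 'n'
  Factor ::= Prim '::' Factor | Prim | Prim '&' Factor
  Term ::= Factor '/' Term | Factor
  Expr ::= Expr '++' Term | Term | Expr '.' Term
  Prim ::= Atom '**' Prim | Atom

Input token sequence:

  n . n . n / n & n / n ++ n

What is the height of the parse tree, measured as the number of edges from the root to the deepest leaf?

[Expr [Expr [Expr [Expr [Term [Factor [Prim [Atom n]]]]] . [Term [Factor [Prim [Atom n]]]]] . [Term [Factor [Prim [Atom n]]] / [Term [Factor [Prim [Atom n]] & [Factor [Prim [Atom n]]]] / [Term [Factor [Prim [Atom n]]]]]]] ++ [Term [Factor [Prim [Atom n]]]]]

8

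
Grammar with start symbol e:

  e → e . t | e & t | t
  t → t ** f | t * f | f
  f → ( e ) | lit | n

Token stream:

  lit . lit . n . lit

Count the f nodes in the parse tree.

4

[e [e [e [e [t [f lit]]] . [t [f lit]]] . [t [f n]]] . [t [f lit]]]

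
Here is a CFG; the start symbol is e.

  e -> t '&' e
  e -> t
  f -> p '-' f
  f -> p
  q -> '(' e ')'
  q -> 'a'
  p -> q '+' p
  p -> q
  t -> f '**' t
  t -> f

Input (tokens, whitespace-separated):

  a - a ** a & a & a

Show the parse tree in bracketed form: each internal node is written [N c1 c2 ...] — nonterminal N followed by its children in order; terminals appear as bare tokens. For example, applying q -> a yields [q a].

[e [t [f [p [q a]] - [f [p [q a]]]] ** [t [f [p [q a]]]]] & [e [t [f [p [q a]]]] & [e [t [f [p [q a]]]]]]]

e
t & e
f ** t & e
p - f ** t & e
q - f ** t & e
a - f ** t & e
a - p ** t & e
a - q ** t & e
a - a ** t & e
a - a ** f & e
a - a ** p & e
a - a ** q & e
a - a ** a & e
a - a ** a & t & e
a - a ** a & f & e
a - a ** a & p & e
a - a ** a & q & e
a - a ** a & a & e
a - a ** a & a & t
a - a ** a & a & f
a - a ** a & a & p
a - a ** a & a & q
a - a ** a & a & a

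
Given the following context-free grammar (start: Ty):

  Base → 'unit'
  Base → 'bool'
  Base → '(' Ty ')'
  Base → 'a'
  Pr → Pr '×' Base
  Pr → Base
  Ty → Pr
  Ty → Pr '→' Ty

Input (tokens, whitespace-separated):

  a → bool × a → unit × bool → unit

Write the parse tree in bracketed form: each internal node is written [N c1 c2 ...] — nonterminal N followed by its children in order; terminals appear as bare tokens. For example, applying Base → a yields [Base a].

[Ty [Pr [Base a]] → [Ty [Pr [Pr [Base bool]] × [Base a]] → [Ty [Pr [Pr [Base unit]] × [Base bool]] → [Ty [Pr [Base unit]]]]]]

Ty
Pr → Ty
Base → Ty
a → Ty
a → Pr → Ty
a → Pr × Base → Ty
a → Base × Base → Ty
a → bool × Base → Ty
a → bool × a → Ty
a → bool × a → Pr → Ty
a → bool × a → Pr × Base → Ty
a → bool × a → Base × Base → Ty
a → bool × a → unit × Base → Ty
a → bool × a → unit × bool → Ty
a → bool × a → unit × bool → Pr
a → bool × a → unit × bool → Base
a → bool × a → unit × bool → unit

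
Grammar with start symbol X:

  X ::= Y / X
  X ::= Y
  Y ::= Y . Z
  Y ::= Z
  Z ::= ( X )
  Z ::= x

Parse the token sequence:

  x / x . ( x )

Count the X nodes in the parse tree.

[X [Y [Z x]] / [X [Y [Y [Z x]] . [Z ( [X [Y [Z x]]] )]]]]

3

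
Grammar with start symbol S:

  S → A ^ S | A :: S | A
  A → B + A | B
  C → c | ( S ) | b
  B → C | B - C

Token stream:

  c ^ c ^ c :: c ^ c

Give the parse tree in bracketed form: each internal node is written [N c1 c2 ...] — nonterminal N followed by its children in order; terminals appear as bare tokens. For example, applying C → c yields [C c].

[S [A [B [C c]]] ^ [S [A [B [C c]]] ^ [S [A [B [C c]]] :: [S [A [B [C c]]] ^ [S [A [B [C c]]]]]]]]

S
A ^ S
B ^ S
C ^ S
c ^ S
c ^ A ^ S
c ^ B ^ S
c ^ C ^ S
c ^ c ^ S
c ^ c ^ A :: S
c ^ c ^ B :: S
c ^ c ^ C :: S
c ^ c ^ c :: S
c ^ c ^ c :: A ^ S
c ^ c ^ c :: B ^ S
c ^ c ^ c :: C ^ S
c ^ c ^ c :: c ^ S
c ^ c ^ c :: c ^ A
c ^ c ^ c :: c ^ B
c ^ c ^ c :: c ^ C
c ^ c ^ c :: c ^ c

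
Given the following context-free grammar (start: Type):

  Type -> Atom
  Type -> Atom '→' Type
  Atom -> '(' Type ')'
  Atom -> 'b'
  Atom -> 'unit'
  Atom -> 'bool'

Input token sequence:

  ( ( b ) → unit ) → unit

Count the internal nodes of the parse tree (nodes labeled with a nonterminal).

10

[Type [Atom ( [Type [Atom ( [Type [Atom b]] )] → [Type [Atom unit]]] )] → [Type [Atom unit]]]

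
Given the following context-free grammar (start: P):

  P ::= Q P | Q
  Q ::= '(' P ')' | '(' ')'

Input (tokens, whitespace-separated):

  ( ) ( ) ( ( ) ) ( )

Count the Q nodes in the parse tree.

5

[P [Q ( )] [P [Q ( )] [P [Q ( [P [Q ( )]] )] [P [Q ( )]]]]]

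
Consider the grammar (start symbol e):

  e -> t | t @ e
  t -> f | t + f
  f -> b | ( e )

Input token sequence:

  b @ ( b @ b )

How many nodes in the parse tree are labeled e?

4

[e [t [f b]] @ [e [t [f ( [e [t [f b]] @ [e [t [f b]]]] )]]]]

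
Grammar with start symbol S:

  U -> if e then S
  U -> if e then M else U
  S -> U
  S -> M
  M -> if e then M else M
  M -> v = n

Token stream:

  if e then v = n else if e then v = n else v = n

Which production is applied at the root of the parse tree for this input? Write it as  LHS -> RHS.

[S [M if e then [M v = n] else [M if e then [M v = n] else [M v = n]]]]

S -> M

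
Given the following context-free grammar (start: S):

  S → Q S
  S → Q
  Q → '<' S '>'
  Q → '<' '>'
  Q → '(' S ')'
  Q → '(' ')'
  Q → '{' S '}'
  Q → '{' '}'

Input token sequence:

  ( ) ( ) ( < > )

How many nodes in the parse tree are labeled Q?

4

[S [Q ( )] [S [Q ( )] [S [Q ( [S [Q < >]] )]]]]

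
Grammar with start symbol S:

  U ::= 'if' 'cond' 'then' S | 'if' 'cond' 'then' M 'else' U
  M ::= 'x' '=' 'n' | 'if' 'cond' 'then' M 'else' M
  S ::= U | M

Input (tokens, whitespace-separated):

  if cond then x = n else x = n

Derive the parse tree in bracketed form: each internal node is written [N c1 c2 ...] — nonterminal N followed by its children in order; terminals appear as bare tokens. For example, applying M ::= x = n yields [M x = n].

[S [M if cond then [M x = n] else [M x = n]]]

S
M
if cond then M else M
if cond then x = n else M
if cond then x = n else x = n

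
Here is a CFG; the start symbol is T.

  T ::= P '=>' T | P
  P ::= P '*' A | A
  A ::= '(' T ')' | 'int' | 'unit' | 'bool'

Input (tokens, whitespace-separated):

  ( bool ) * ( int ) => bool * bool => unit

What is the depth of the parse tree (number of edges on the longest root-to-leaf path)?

[T [P [P [A ( [T [P [A bool]]] )]] * [A ( [T [P [A int]]] )]] => [T [P [P [A bool]] * [A bool]] => [T [P [A unit]]]]]

7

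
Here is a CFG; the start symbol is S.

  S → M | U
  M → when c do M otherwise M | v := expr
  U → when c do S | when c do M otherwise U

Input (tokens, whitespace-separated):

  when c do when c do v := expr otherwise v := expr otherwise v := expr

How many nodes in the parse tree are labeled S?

1

[S [M when c do [M when c do [M v := expr] otherwise [M v := expr]] otherwise [M v := expr]]]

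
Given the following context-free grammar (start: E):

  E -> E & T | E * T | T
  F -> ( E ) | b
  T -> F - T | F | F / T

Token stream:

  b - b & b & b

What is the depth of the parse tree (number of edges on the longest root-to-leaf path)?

[E [E [E [T [F b] - [T [F b]]]] & [T [F b]]] & [T [F b]]]

6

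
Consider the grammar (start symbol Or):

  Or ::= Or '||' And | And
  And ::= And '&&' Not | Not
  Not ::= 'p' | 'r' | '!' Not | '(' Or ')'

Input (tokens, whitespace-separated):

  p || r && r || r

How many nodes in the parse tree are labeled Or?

3

[Or [Or [Or [And [Not p]]] || [And [And [Not r]] && [Not r]]] || [And [Not r]]]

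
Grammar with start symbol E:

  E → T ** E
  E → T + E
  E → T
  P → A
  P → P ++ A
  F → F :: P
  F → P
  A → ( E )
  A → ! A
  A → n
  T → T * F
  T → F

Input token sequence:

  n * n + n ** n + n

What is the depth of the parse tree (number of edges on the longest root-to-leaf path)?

[E [T [T [F [P [A n]]]] * [F [P [A n]]]] + [E [T [F [P [A n]]]] ** [E [T [F [P [A n]]]] + [E [T [F [P [A n]]]]]]]]

8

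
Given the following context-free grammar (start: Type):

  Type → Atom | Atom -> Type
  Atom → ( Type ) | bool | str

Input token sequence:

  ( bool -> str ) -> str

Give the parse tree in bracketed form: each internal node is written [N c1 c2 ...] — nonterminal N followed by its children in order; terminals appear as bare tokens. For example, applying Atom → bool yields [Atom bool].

Type
Atom -> Type
( Type ) -> Type
( Atom -> Type ) -> Type
( bool -> Type ) -> Type
( bool -> Atom ) -> Type
( bool -> str ) -> Type
( bool -> str ) -> Atom
( bool -> str ) -> str

[Type [Atom ( [Type [Atom bool] -> [Type [Atom str]]] )] -> [Type [Atom str]]]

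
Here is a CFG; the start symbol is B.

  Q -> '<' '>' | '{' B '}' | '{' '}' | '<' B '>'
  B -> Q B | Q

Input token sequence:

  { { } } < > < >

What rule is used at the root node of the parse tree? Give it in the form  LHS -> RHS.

[B [Q { [B [Q { }]] }] [B [Q < >] [B [Q < >]]]]

B -> Q B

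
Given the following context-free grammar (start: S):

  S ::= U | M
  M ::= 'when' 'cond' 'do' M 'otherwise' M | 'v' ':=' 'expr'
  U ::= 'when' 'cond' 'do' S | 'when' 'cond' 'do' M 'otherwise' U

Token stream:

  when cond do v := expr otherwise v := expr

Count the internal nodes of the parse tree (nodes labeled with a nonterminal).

4

[S [M when cond do [M v := expr] otherwise [M v := expr]]]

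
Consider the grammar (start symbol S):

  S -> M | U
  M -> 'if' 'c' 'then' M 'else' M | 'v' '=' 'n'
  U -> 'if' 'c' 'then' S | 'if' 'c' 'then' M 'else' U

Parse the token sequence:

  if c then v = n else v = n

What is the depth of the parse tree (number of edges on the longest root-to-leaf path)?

[S [M if c then [M v = n] else [M v = n]]]

3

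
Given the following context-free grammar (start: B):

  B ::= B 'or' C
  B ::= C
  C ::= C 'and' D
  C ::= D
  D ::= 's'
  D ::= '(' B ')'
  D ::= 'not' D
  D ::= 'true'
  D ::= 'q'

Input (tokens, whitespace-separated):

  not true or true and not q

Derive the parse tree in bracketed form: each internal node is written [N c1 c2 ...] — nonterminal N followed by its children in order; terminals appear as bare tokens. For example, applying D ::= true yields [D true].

B
B or C
C or C
D or C
not D or C
not true or C
not true or C and D
not true or D and D
not true or true and D
not true or true and not D
not true or true and not q

[B [B [C [D not [D true]]]] or [C [C [D true]] and [D not [D q]]]]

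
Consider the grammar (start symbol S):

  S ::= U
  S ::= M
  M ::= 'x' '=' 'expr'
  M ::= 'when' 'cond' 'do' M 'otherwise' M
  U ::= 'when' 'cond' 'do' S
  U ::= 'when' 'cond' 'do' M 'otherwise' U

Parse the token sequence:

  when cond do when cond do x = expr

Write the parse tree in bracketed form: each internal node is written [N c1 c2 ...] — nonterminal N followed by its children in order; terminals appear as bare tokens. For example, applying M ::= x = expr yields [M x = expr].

[S [U when cond do [S [U when cond do [S [M x = expr]]]]]]

S
U
when cond do S
when cond do U
when cond do when cond do S
when cond do when cond do M
when cond do when cond do x = expr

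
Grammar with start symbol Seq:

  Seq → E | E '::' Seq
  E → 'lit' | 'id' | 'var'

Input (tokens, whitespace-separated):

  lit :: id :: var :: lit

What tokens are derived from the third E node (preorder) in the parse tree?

[Seq [E lit] :: [Seq [E id] :: [Seq [E var] :: [Seq [E lit]]]]]

var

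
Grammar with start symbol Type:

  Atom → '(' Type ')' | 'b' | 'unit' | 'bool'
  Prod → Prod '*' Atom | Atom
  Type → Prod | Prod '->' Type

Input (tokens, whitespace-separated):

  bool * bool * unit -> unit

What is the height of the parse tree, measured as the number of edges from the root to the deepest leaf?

5

[Type [Prod [Prod [Prod [Atom bool]] * [Atom bool]] * [Atom unit]] -> [Type [Prod [Atom unit]]]]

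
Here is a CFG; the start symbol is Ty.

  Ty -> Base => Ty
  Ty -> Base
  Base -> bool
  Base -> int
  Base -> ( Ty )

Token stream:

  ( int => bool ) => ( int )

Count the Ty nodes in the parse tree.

5

[Ty [Base ( [Ty [Base int] => [Ty [Base bool]]] )] => [Ty [Base ( [Ty [Base int]] )]]]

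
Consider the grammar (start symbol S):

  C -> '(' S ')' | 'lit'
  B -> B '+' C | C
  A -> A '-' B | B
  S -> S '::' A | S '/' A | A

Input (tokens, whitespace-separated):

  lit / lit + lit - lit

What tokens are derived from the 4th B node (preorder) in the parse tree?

lit

[S [S [A [B [C lit]]]] / [A [A [B [B [C lit]] + [C lit]]] - [B [C lit]]]]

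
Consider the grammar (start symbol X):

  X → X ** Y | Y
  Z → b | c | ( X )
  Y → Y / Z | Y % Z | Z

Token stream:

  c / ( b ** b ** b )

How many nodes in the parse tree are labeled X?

[X [Y [Y [Z c]] / [Z ( [X [X [X [Y [Z b]]] ** [Y [Z b]]] ** [Y [Z b]]] )]]]

4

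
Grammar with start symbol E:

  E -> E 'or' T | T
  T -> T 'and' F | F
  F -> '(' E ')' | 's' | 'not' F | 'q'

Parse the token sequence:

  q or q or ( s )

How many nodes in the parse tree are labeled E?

[E [E [E [T [F q]]] or [T [F q]]] or [T [F ( [E [T [F s]]] )]]]

4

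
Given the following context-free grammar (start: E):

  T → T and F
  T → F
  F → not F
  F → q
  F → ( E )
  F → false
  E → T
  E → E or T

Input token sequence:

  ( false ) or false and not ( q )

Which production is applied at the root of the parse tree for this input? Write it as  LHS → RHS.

[E [E [T [F ( [E [T [F false]]] )]]] or [T [T [F false]] and [F not [F ( [E [T [F q]]] )]]]]

E → E or T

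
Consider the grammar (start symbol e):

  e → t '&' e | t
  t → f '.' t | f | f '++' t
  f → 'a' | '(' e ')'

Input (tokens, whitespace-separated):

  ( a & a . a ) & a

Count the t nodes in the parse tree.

5

[e [t [f ( [e [t [f a]] & [e [t [f a] . [t [f a]]]]] )]] & [e [t [f a]]]]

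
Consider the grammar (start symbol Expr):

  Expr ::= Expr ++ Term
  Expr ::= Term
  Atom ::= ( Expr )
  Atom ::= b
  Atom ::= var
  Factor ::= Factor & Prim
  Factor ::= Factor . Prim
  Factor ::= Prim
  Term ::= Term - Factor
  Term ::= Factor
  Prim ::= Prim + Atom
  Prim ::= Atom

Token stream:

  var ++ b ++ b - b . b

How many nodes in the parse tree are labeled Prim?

5

[Expr [Expr [Expr [Term [Factor [Prim [Atom var]]]]] ++ [Term [Factor [Prim [Atom b]]]]] ++ [Term [Term [Factor [Prim [Atom b]]]] - [Factor [Factor [Prim [Atom b]]] . [Prim [Atom b]]]]]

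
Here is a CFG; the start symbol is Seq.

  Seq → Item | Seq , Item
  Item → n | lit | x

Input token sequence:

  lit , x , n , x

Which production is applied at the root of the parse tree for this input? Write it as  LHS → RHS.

Seq → Seq , Item

[Seq [Seq [Seq [Seq [Item lit]] , [Item x]] , [Item n]] , [Item x]]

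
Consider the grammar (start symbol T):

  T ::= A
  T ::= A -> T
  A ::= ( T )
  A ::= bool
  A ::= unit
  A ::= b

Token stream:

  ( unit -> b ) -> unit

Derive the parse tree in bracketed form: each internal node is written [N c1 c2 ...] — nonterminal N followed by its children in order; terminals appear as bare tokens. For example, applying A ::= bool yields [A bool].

T
A -> T
( T ) -> T
( A -> T ) -> T
( unit -> T ) -> T
( unit -> A ) -> T
( unit -> b ) -> T
( unit -> b ) -> A
( unit -> b ) -> unit

[T [A ( [T [A unit] -> [T [A b]]] )] -> [T [A unit]]]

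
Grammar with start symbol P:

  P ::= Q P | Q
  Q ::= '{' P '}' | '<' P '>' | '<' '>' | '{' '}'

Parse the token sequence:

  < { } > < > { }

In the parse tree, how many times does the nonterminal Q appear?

[P [Q < [P [Q { }]] >] [P [Q < >] [P [Q { }]]]]

4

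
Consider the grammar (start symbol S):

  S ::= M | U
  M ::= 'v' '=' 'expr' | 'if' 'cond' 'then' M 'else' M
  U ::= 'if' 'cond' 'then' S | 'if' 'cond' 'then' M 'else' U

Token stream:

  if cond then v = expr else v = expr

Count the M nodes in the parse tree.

[S [M if cond then [M v = expr] else [M v = expr]]]

3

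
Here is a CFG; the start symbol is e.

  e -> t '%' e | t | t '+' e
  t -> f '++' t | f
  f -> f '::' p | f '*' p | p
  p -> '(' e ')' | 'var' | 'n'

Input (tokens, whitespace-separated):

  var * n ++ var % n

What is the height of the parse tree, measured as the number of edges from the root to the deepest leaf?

5

[e [t [f [f [p var]] * [p n]] ++ [t [f [p var]]]] % [e [t [f [p n]]]]]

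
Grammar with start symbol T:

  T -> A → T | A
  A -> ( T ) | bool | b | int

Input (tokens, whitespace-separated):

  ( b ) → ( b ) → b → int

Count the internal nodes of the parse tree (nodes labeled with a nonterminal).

[T [A ( [T [A b]] )] → [T [A ( [T [A b]] )] → [T [A b] → [T [A int]]]]]

12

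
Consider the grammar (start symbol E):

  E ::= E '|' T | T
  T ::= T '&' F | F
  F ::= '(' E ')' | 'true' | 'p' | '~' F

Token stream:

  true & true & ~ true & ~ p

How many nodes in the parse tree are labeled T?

[E [T [T [T [T [F true]] & [F true]] & [F ~ [F true]]] & [F ~ [F p]]]]

4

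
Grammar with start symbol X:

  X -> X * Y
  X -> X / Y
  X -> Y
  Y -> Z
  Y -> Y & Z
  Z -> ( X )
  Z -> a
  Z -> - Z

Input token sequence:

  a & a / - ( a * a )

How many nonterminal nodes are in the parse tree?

[X [X [Y [Y [Z a]] & [Z a]]] / [Y [Z - [Z ( [X [X [Y [Z a]]] * [Y [Z a]]] )]]]]

15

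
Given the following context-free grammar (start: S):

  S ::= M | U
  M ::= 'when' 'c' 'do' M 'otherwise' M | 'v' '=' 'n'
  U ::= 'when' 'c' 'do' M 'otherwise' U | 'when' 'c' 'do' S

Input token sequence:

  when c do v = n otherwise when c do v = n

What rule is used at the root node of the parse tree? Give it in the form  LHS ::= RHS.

S ::= U

[S [U when c do [M v = n] otherwise [U when c do [S [M v = n]]]]]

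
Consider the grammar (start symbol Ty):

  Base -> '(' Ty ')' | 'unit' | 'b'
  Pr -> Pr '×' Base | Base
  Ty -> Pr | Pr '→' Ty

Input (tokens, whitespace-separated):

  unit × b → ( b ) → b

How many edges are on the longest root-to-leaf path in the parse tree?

[Ty [Pr [Pr [Base unit]] × [Base b]] → [Ty [Pr [Base ( [Ty [Pr [Base b]]] )]] → [Ty [Pr [Base b]]]]]

7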